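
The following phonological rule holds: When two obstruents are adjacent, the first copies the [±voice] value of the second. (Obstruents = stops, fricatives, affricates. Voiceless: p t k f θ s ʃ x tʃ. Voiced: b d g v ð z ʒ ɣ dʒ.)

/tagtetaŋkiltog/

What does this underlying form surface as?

/g/ before /t/ (voiceless) → [k]

[taktetaŋkiltog]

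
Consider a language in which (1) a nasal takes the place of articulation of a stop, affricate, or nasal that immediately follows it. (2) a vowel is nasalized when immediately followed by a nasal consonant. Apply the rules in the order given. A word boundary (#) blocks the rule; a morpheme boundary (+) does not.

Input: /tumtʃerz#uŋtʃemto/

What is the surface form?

Rule 1: /m/ before /tʃ/ (palatal) → [ɲ]
Rule 1: /ŋ/ before /tʃ/ (palatal) → [ɲ]
Rule 1: /m/ before /t/ (alveolar) → [n]
After rule 1: tuɲtʃerz#uɲtʃento
Rule 2: /u/ before nasal /ɲ/ → [ũ]
Rule 2: /u/ before nasal /ɲ/ → [ũ]
Rule 2: /e/ before nasal /n/ → [ẽ]

[tũɲtʃerz#ũɲtʃẽnto]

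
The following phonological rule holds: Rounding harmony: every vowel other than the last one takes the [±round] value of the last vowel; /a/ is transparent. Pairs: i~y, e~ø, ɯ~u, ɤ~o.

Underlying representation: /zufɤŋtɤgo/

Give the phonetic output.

/ɤ/ harmonizes with /o/ ([+round]) → [o]
/ɤ/ harmonizes with /o/ ([+round]) → [o]

[zufoŋtogo]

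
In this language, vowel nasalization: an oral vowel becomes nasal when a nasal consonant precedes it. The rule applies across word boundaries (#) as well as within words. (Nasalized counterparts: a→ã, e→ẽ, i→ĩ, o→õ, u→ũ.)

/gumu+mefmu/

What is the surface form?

[gumũ+mẽfmũ]

/u/ after nasal /m/ → [ũ]
/e/ after nasal /m/ → [ẽ]
/u/ after nasal /m/ → [ũ]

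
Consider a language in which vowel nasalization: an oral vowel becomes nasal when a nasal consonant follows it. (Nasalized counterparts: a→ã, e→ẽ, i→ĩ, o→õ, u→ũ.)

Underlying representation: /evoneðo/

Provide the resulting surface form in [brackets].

[evõneðo]

/o/ before nasal /n/ → [õ]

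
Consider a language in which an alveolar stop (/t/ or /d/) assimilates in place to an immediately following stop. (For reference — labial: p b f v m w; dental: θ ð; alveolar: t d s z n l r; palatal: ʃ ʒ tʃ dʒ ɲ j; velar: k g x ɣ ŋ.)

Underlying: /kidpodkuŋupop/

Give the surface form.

/d/ before /p/ (labial) → [b]
/d/ before /k/ (velar) → [g]

[kibpogkuŋupop]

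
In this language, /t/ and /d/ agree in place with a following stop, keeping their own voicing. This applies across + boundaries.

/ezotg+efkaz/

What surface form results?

[ezokg+efkaz]

/t/ before /g/ (velar) → [k]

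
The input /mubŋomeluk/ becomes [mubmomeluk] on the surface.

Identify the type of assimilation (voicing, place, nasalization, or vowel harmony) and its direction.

place assimilation, progressive

/ŋ/→[m].
Each target copies a feature from the preceding segment, so the direction is progressive.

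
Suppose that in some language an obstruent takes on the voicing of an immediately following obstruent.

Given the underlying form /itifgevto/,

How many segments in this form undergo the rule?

/f/ before /g/ (voiced) → [v]
/v/ before /t/ (voiceless) → [f]
2 segments change.

2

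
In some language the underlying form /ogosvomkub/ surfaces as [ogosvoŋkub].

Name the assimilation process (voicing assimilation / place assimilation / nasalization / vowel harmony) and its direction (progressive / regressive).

/m/→[ŋ].
Each target copies a feature from the following segment, so the direction is regressive.

place assimilation, regressive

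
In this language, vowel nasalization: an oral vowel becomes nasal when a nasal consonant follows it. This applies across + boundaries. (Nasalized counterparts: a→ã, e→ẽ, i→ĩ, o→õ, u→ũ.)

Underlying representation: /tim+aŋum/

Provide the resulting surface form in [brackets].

[tĩm+ãŋũm]

/i/ before nasal /m/ → [ĩ]
/a/ before nasal /ŋ/ → [ã]
/u/ before nasal /m/ → [ũ]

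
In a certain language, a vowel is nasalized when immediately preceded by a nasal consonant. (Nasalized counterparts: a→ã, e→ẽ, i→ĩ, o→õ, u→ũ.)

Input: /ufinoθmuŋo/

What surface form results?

/o/ after nasal /n/ → [õ]
/u/ after nasal /m/ → [ũ]
/o/ after nasal /ŋ/ → [õ]

[ufinõθmũŋõ]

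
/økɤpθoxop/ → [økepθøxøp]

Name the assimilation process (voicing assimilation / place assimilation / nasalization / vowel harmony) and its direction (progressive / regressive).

/ɤ/→[e] /o/→[ø] /o/→[ø].
Vowels agree with the first vowel, so the harmony is progressive.

vowel harmony, progressive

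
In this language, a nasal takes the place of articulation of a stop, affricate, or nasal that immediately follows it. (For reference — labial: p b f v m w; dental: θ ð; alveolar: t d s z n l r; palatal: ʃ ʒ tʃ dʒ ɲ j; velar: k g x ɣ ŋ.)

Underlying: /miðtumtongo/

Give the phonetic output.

[miðtuntoŋgo]

/m/ before /t/ (alveolar) → [n]
/n/ before /g/ (velar) → [ŋ]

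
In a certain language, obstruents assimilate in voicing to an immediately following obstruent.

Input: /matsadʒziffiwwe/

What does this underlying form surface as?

[matsadʒziffiwwe]

no segment meets the rule's conditions; no change.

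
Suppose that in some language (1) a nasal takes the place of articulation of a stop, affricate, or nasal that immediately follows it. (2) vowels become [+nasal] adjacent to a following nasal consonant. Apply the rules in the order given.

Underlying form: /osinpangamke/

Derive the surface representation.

Rule 1: /n/ before /p/ (labial) → [m]
Rule 1: /n/ before /g/ (velar) → [ŋ]
Rule 1: /m/ before /k/ (velar) → [ŋ]
After rule 1: osimpaŋgaŋke
Rule 2: /i/ before nasal /m/ → [ĩ]
Rule 2: /a/ before nasal /ŋ/ → [ã]
Rule 2: /a/ before nasal /ŋ/ → [ã]

[osĩmpãŋgãŋke]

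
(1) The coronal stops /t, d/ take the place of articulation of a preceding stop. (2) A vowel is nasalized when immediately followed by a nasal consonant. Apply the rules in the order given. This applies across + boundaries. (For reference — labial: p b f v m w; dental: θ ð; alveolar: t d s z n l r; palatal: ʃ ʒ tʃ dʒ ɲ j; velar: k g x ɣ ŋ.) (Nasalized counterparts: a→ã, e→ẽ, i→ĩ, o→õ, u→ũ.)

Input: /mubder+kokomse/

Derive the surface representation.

[mubber+kokõmse]

Rule 1: /d/ after /b/ (labial) → [b]
After rule 1: mubber+kokomse
Rule 2: /o/ before nasal /m/ → [õ]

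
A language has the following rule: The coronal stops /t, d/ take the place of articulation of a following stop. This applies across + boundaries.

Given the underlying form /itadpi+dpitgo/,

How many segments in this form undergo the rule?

/d/ before /p/ (labial) → [b]
/d/ before /p/ (labial) → [b]
/t/ before /g/ (velar) → [k]
3 segments change.

3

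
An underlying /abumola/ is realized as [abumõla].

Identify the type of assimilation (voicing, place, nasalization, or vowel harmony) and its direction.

nasalization, progressive

/o/→[õ].
Each target copies a feature from the preceding segment, so the direction is progressive.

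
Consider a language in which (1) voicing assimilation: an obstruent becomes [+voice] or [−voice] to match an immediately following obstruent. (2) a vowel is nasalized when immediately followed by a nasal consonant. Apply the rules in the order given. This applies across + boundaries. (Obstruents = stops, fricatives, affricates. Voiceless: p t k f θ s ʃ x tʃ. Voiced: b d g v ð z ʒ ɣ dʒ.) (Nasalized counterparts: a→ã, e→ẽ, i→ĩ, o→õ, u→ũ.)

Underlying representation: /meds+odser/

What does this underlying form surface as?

[mets+otser]

Rule 1: /d/ before /s/ (voiceless) → [t]
Rule 1: /d/ before /s/ (voiceless) → [t]
After rule 1: mets+otser
Rule 2: no segment meets the rule's conditions; no change.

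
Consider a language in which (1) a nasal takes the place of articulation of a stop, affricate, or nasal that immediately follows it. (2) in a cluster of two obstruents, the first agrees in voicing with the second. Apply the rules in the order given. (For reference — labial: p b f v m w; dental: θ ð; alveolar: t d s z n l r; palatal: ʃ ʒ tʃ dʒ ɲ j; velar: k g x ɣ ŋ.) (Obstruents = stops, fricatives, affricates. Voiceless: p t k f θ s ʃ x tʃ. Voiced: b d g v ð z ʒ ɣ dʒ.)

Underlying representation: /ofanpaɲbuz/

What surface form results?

[ofampambuz]

Rule 1: /n/ before /p/ (labial) → [m]
Rule 1: /ɲ/ before /b/ (labial) → [m]
After rule 1: ofampambuz
Rule 2: no segment meets the rule's conditions; no change.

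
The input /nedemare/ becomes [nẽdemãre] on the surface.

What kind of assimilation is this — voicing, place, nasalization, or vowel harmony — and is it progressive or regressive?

/e/→[ẽ] /a/→[ã].
Each target copies a feature from the preceding segment, so the direction is progressive.

nasalization, progressive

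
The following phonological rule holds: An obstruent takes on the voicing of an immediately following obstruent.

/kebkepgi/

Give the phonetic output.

/b/ before /k/ (voiceless) → [p]
/p/ before /g/ (voiced) → [b]

[kepkebgi]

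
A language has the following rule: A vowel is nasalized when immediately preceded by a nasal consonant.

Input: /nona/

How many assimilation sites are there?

/o/ after nasal /n/ → [õ]
/a/ after nasal /n/ → [ã]
2 segments change.

2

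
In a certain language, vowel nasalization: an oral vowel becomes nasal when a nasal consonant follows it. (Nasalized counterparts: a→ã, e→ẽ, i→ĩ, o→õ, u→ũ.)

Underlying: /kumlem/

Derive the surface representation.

[kũmlẽm]

/u/ before nasal /m/ → [ũ]
/e/ before nasal /m/ → [ẽ]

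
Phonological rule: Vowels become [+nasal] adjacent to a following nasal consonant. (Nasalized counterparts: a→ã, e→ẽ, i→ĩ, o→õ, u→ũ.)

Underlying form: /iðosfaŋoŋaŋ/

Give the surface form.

/a/ before nasal /ŋ/ → [ã]
/o/ before nasal /ŋ/ → [õ]
/a/ before nasal /ŋ/ → [ã]

[iðosfãŋõŋãŋ]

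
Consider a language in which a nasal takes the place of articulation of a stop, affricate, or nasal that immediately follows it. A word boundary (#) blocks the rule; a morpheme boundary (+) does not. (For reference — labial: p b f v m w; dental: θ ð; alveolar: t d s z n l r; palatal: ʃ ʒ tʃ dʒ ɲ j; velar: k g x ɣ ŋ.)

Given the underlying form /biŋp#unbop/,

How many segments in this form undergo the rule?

/ŋ/ before /p/ (labial) → [m]
/n/ before /b/ (labial) → [m]
2 segments change.

2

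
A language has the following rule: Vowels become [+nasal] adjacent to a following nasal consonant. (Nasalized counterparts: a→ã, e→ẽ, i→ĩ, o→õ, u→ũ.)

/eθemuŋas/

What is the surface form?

/e/ before nasal /m/ → [ẽ]
/u/ before nasal /ŋ/ → [ũ]

[eθẽmũŋas]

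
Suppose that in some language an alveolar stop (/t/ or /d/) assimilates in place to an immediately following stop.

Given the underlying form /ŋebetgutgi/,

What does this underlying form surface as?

[ŋebekgukgi]

/t/ before /g/ (velar) → [k]
/t/ before /g/ (velar) → [k]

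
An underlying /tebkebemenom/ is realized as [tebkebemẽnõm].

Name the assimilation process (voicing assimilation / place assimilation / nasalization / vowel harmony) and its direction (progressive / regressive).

nasalization, progressive

/e/→[ẽ] /o/→[õ].
Each target copies a feature from the preceding segment, so the direction is progressive.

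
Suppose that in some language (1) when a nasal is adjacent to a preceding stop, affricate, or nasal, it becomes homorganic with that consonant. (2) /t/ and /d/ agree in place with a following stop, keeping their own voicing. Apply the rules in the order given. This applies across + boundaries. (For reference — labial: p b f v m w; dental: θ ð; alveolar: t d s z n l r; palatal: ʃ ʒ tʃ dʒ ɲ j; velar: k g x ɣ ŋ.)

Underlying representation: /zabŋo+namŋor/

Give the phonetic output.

Rule 1: /ŋ/ after /b/ (labial) → [m]
Rule 1: /ŋ/ after /m/ (labial) → [m]
After rule 1: zabmo+nammor
Rule 2: no segment meets the rule's conditions; no change.

[zabmo+nammor]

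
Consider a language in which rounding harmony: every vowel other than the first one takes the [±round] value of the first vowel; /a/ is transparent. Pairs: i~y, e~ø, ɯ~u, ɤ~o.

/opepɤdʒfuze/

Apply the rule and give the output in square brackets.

[opøpodʒfuzø]

/e/ harmonizes with /o/ ([+round]) → [ø]
/ɤ/ harmonizes with /o/ ([+round]) → [o]
/e/ harmonizes with /o/ ([+round]) → [ø]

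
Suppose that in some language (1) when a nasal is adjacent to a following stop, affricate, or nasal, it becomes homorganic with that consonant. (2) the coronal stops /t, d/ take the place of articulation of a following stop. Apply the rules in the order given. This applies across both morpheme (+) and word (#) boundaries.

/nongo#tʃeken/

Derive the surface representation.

[noŋgo#tʃeken]

Rule 1: /n/ before /g/ (velar) → [ŋ]
After rule 1: noŋgo#tʃeken
Rule 2: no segment meets the rule's conditions; no change.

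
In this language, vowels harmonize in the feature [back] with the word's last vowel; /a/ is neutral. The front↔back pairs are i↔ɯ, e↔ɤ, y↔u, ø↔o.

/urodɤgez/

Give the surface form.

[yrødegez]

/u/ harmonizes with /e/ ([-back]) → [y]
/o/ harmonizes with /e/ ([-back]) → [ø]
/ɤ/ harmonizes with /e/ ([-back]) → [e]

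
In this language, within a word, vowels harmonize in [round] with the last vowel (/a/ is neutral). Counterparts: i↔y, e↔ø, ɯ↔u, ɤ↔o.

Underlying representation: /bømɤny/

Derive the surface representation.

/ɤ/ harmonizes with /y/ ([+round]) → [o]

[bømony]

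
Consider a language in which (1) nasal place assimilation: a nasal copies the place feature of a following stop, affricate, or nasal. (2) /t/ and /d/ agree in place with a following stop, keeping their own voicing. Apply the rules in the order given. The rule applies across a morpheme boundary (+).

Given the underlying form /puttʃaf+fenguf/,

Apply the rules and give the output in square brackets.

[puttʃaf+feŋguf]

Rule 1: /n/ before /g/ (velar) → [ŋ]
After rule 1: puttʃaf+feŋguf
Rule 2: no segment meets the rule's conditions; no change.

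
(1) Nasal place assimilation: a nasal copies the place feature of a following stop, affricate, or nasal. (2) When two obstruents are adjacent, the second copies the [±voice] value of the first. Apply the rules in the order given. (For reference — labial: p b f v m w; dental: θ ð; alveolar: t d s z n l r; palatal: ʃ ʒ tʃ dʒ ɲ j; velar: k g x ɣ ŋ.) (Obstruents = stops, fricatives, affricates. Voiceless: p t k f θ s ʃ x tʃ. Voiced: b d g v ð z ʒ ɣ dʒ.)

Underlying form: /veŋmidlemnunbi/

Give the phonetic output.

[vemmidlennumbi]

Rule 1: /ŋ/ before /m/ (labial) → [m]
Rule 1: /m/ before /n/ (alveolar) → [n]
Rule 1: /n/ before /b/ (labial) → [m]
After rule 1: vemmidlennumbi
Rule 2: no segment meets the rule's conditions; no change.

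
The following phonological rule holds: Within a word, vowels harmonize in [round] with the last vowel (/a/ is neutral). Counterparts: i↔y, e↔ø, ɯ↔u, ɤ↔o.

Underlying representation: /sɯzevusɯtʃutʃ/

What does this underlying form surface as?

/ɯ/ harmonizes with /u/ ([+round]) → [u]
/e/ harmonizes with /u/ ([+round]) → [ø]
/ɯ/ harmonizes with /u/ ([+round]) → [u]

[suzøvusutʃutʃ]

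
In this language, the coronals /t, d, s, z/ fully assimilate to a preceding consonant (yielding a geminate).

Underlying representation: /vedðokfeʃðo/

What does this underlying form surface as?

no segment meets the rule's conditions; no change.

[vedðokfeʃðo]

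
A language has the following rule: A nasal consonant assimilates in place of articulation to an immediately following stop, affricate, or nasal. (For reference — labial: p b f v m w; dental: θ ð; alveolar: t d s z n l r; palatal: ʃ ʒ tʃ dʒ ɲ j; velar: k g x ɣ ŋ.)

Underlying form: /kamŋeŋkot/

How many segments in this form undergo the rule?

/m/ before /ŋ/ (velar) → [ŋ]
1 segment changes.

1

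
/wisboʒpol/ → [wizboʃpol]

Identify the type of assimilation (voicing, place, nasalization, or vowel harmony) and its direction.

/s/→[z] /ʒ/→[ʃ].
Each target copies a feature from the following segment, so the direction is regressive.

voicing assimilation, regressive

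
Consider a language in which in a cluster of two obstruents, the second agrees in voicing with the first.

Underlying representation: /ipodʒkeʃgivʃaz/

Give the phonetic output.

/k/ after /dʒ/ (voiced) → [g]
/g/ after /ʃ/ (voiceless) → [k]
/ʃ/ after /v/ (voiced) → [ʒ]

[ipodʒgeʃkivʒaz]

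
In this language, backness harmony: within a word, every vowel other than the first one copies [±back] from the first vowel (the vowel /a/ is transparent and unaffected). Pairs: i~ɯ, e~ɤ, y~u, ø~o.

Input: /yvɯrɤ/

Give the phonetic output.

/ɯ/ harmonizes with /y/ ([-back]) → [i]
/ɤ/ harmonizes with /y/ ([-back]) → [e]

[yvire]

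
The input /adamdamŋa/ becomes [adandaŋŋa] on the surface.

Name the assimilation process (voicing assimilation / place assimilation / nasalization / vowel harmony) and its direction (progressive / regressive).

/m/→[n] /m/→[ŋ].
Each target copies a feature from the following segment, so the direction is regressive.

place assimilation, regressive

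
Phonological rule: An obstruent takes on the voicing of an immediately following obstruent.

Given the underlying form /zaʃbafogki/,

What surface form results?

[zaʒbafokki]

/ʃ/ before /b/ (voiced) → [ʒ]
/g/ before /k/ (voiceless) → [k]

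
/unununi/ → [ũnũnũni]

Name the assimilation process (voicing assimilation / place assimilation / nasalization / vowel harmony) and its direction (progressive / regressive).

nasalization, regressive

/u/→[ũ] /u/→[ũ] /u/→[ũ].
Each target copies a feature from the following segment, so the direction is regressive.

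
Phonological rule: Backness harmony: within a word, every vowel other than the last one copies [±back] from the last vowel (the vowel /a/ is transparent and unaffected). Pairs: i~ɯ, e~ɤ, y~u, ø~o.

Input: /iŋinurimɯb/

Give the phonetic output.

[ɯŋɯnurɯmɯb]

/i/ harmonizes with /ɯ/ ([+back]) → [ɯ]
/i/ harmonizes with /ɯ/ ([+back]) → [ɯ]
/i/ harmonizes with /ɯ/ ([+back]) → [ɯ]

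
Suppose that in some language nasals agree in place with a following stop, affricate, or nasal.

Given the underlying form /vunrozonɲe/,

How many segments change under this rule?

1

/n/ before /ɲ/ (palatal) → [ɲ]
1 segment changes.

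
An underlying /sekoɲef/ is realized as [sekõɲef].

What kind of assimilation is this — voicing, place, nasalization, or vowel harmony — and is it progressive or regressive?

/o/→[õ].
Each target copies a feature from the following segment, so the direction is regressive.

nasalization, regressive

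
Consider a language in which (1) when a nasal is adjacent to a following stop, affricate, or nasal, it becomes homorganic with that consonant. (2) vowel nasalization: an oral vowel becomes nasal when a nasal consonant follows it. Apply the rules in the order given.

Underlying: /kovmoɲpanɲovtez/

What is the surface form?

[kovmõmpãɲɲovtez]

Rule 1: /ɲ/ before /p/ (labial) → [m]
Rule 1: /n/ before /ɲ/ (palatal) → [ɲ]
After rule 1: kovmompaɲɲovtez
Rule 2: /o/ before nasal /m/ → [õ]
Rule 2: /a/ before nasal /ɲ/ → [ã]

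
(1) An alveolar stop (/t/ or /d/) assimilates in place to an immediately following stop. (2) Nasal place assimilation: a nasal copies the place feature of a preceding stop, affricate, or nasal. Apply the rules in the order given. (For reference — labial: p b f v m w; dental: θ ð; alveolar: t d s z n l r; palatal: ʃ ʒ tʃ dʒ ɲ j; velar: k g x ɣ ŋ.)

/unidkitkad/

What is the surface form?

[unigkikkad]

Rule 1: /d/ before /k/ (velar) → [g]
Rule 1: /t/ before /k/ (velar) → [k]
After rule 1: unigkikkad
Rule 2: no segment meets the rule's conditions; no change.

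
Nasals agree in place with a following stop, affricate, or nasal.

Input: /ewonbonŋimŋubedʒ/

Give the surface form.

/n/ before /b/ (labial) → [m]
/n/ before /ŋ/ (velar) → [ŋ]
/m/ before /ŋ/ (velar) → [ŋ]

[ewomboŋŋiŋŋubedʒ]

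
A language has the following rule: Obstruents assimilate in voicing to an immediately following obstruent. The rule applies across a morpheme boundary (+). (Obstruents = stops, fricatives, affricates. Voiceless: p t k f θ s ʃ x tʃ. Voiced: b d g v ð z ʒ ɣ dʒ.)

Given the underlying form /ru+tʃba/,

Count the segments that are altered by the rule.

1

/tʃ/ before /b/ (voiced) → [dʒ]
1 segment changes.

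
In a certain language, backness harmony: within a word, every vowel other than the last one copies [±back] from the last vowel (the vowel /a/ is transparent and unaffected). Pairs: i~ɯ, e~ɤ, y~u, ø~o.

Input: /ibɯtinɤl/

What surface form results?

/i/ harmonizes with /ɤ/ ([+back]) → [ɯ]
/i/ harmonizes with /ɤ/ ([+back]) → [ɯ]

[ɯbɯtɯnɤl]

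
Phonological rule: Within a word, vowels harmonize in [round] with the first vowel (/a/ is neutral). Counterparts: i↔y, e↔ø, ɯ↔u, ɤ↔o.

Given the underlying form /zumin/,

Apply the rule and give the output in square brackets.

[zumyn]

/i/ harmonizes with /u/ ([+round]) → [y]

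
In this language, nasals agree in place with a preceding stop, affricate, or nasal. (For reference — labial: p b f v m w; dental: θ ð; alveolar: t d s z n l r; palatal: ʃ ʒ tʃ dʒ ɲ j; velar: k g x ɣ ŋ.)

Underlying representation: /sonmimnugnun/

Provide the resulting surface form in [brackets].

/m/ after /n/ (alveolar) → [n]
/n/ after /m/ (labial) → [m]
/n/ after /g/ (velar) → [ŋ]

[sonnimmugŋun]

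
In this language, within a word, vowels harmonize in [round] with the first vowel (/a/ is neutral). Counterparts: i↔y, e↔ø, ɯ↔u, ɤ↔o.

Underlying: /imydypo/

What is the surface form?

[imidipɤ]

/y/ harmonizes with /i/ ([-round]) → [i]
/y/ harmonizes with /i/ ([-round]) → [i]
/o/ harmonizes with /i/ ([-round]) → [ɤ]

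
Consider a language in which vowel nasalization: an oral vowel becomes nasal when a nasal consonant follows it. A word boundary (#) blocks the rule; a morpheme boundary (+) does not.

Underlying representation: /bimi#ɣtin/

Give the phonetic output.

/i/ before nasal /m/ → [ĩ]
/i/ before nasal /n/ → [ĩ]

[bĩmi#ɣtĩn]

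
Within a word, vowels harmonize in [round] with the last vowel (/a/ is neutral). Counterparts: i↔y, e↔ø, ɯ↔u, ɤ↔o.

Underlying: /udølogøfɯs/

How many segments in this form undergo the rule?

4

/u/ harmonizes with /ɯ/ ([-round]) → [ɯ]
/ø/ harmonizes with /ɯ/ ([-round]) → [e]
/o/ harmonizes with /ɯ/ ([-round]) → [ɤ]
/ø/ harmonizes with /ɯ/ ([-round]) → [e]
4 segments change.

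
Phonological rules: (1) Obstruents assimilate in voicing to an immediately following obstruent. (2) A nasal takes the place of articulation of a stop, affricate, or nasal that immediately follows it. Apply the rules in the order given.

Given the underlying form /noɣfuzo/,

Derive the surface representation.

[noxfuzo]

Rule 1: /ɣ/ before /f/ (voiceless) → [x]
After rule 1: noxfuzo
Rule 2: no segment meets the rule's conditions; no change.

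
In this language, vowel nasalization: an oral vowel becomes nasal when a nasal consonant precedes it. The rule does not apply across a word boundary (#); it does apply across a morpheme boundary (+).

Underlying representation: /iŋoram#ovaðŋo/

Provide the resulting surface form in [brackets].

[iŋõram#ovaðŋõ]

/o/ after nasal /ŋ/ → [õ]
/o/ after nasal /ŋ/ → [õ]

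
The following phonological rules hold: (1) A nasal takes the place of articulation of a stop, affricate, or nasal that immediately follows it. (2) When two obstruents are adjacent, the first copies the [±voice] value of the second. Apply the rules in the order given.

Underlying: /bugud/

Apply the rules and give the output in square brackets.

[bugud]

Rule 1: no segment meets the rule's conditions; no change.
After rule 1: bugud
Rule 2: no segment meets the rule's conditions; no change.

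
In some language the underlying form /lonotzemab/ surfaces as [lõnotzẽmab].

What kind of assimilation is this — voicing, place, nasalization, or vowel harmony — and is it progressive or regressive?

nasalization, regressive

/o/→[õ] /e/→[ẽ].
Each target copies a feature from the following segment, so the direction is regressive.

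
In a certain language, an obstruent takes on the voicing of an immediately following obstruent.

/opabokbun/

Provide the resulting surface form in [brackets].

[opabogbun]

/k/ before /b/ (voiced) → [g]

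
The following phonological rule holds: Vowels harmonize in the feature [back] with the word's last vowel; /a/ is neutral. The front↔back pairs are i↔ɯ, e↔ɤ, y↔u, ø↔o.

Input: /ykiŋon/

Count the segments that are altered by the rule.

/y/ harmonizes with /o/ ([+back]) → [u]
/i/ harmonizes with /o/ ([+back]) → [ɯ]
2 segments change.

2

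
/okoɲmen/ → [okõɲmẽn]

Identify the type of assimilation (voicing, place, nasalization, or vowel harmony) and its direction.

/o/→[õ] /e/→[ẽ].
Each target copies a feature from the following segment, so the direction is regressive.

nasalization, regressive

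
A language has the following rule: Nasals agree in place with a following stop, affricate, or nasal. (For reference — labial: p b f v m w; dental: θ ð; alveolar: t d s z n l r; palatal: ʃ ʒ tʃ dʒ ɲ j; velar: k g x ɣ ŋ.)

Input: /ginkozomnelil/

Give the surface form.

/n/ before /k/ (velar) → [ŋ]
/m/ before /n/ (alveolar) → [n]

[giŋkozonnelil]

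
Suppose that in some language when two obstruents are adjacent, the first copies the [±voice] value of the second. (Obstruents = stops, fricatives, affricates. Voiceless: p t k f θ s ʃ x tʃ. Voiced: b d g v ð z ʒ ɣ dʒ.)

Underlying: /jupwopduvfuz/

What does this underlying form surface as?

/p/ before /d/ (voiced) → [b]
/v/ before /f/ (voiceless) → [f]

[jupwobduffuz]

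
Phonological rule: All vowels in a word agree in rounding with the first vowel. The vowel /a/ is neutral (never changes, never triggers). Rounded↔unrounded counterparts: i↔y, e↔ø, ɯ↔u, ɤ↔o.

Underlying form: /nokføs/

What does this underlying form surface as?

[nokføs]

no segment meets the rule's conditions; no change.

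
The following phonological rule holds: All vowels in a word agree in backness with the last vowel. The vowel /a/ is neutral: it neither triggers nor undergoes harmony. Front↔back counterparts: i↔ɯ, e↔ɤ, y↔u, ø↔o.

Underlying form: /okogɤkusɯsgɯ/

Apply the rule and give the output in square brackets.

no segment meets the rule's conditions; no change.

[okogɤkusɯsgɯ]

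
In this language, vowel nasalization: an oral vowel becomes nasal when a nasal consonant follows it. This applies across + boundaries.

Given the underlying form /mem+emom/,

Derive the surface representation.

[mẽm+ẽmõm]

/e/ before nasal /m/ → [ẽ]
/e/ before nasal /m/ → [ẽ]
/o/ before nasal /m/ → [õ]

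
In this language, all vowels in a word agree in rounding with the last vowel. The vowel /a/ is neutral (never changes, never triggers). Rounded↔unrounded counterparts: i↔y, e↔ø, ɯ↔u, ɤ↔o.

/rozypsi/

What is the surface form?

/o/ harmonizes with /i/ ([-round]) → [ɤ]
/y/ harmonizes with /i/ ([-round]) → [i]

[rɤzipsi]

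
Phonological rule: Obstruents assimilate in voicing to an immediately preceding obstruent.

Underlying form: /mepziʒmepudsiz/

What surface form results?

/z/ after /p/ (voiceless) → [s]
/s/ after /d/ (voiced) → [z]

[mepsiʒmepudziz]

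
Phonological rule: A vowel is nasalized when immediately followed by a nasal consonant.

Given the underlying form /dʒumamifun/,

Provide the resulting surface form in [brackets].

[dʒũmãmifũn]

/u/ before nasal /m/ → [ũ]
/a/ before nasal /m/ → [ã]
/u/ before nasal /n/ → [ũ]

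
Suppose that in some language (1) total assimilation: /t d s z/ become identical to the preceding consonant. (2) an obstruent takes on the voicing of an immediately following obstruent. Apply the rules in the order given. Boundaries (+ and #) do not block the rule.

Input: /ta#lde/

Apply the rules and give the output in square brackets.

[ta#lle]

Rule 1: /d/ after /l/ → [l] (total assimilation)
After rule 1: ta#lle
Rule 2: no segment meets the rule's conditions; no change.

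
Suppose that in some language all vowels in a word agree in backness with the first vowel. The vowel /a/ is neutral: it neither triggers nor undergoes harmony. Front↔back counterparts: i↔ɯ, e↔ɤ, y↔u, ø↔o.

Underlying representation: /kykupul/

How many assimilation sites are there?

/u/ harmonizes with /y/ ([-back]) → [y]
/u/ harmonizes with /y/ ([-back]) → [y]
2 segments change.

2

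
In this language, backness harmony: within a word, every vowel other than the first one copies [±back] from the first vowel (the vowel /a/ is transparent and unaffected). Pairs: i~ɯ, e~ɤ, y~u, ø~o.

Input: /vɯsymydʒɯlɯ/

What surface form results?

/y/ harmonizes with /ɯ/ ([+back]) → [u]
/y/ harmonizes with /ɯ/ ([+back]) → [u]

[vɯsumudʒɯlɯ]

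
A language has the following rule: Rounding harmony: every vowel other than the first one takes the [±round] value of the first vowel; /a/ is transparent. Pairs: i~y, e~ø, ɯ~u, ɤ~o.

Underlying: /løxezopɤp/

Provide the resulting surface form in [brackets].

[løxøzopop]

/e/ harmonizes with /ø/ ([+round]) → [ø]
/ɤ/ harmonizes with /ø/ ([+round]) → [o]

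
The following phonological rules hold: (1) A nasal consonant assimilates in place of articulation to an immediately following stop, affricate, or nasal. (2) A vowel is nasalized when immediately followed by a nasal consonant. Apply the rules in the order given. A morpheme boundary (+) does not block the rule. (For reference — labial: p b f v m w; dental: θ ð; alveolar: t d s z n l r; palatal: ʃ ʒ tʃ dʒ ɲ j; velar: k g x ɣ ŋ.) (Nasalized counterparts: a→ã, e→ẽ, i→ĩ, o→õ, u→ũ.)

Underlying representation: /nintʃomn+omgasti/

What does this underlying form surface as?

Rule 1: /n/ before /tʃ/ (palatal) → [ɲ]
Rule 1: /m/ before /n/ (alveolar) → [n]
Rule 1: /m/ before /g/ (velar) → [ŋ]
After rule 1: niɲtʃonn+oŋgasti
Rule 2: /i/ before nasal /ɲ/ → [ĩ]
Rule 2: /o/ before nasal /n/ → [õ]
Rule 2: /o/ before nasal /ŋ/ → [õ]

[nĩɲtʃõnn+õŋgasti]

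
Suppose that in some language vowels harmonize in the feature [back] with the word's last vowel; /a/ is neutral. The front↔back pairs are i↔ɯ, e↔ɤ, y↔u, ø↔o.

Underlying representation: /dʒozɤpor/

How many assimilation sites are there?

No segment meets the rule's conditions.

0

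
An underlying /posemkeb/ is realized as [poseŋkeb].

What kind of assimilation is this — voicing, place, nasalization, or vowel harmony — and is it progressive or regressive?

place assimilation, regressive

/m/→[ŋ].
Each target copies a feature from the following segment, so the direction is regressive.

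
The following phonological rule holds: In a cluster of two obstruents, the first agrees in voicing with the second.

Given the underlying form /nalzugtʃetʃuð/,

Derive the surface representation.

[nalzuktʃetʃuð]

/g/ before /tʃ/ (voiceless) → [k]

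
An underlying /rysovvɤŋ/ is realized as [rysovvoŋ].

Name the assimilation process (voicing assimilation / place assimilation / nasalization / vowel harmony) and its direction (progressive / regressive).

vowel harmony, progressive

/ɤ/→[o].
Vowels agree with the first vowel, so the harmony is progressive.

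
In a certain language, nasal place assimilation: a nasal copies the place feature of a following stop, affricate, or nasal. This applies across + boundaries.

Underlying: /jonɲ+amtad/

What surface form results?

[joɲɲ+antad]

/n/ before /ɲ/ (palatal) → [ɲ]
/m/ before /t/ (alveolar) → [n]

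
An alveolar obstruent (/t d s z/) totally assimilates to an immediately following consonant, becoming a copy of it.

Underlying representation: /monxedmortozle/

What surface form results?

/d/ before /m/ → [m] (total assimilation)
/z/ before /l/ → [l] (total assimilation)

[monxemmortolle]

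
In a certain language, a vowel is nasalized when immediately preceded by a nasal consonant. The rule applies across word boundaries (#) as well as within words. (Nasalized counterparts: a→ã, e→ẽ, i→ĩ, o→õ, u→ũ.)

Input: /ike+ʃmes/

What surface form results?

[ike+ʃmẽs]

/e/ after nasal /m/ → [ẽ]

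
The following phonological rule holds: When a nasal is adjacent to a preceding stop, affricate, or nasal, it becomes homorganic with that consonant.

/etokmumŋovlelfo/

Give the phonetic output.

/m/ after /k/ (velar) → [ŋ]
/ŋ/ after /m/ (labial) → [m]

[etokŋummovlelfo]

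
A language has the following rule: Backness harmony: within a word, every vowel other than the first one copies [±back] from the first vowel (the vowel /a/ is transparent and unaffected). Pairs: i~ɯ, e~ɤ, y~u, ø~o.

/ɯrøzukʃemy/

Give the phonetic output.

/ø/ harmonizes with /ɯ/ ([+back]) → [o]
/e/ harmonizes with /ɯ/ ([+back]) → [ɤ]
/y/ harmonizes with /ɯ/ ([+back]) → [u]

[ɯrozukʃɤmu]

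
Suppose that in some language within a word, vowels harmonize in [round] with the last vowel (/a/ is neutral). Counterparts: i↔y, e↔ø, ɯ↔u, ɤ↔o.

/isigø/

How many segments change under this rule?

/i/ harmonizes with /ø/ ([+round]) → [y]
/i/ harmonizes with /ø/ ([+round]) → [y]
2 segments change.

2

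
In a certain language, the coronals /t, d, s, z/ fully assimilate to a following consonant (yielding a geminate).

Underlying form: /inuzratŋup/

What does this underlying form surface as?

[inurraŋŋup]

/z/ before /r/ → [r] (total assimilation)
/t/ before /ŋ/ → [ŋ] (total assimilation)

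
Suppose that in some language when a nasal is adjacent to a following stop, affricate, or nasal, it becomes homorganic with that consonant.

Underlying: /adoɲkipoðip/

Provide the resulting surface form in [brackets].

[adoŋkipoðip]

/ɲ/ before /k/ (velar) → [ŋ]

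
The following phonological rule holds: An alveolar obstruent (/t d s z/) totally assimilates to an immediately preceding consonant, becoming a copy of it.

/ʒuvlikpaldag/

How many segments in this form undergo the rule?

1

/d/ after /l/ → [l] (total assimilation)
1 segment changes.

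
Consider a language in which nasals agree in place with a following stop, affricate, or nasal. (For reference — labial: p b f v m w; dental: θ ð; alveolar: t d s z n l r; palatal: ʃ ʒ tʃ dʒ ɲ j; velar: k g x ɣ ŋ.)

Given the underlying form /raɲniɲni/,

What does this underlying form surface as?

/ɲ/ before /n/ (alveolar) → [n]
/ɲ/ before /n/ (alveolar) → [n]

[ranninni]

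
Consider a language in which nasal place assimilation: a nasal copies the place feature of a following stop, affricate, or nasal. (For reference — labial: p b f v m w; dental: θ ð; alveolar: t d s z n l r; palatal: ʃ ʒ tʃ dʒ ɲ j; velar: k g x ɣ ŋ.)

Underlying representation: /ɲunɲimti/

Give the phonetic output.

/n/ before /ɲ/ (palatal) → [ɲ]
/m/ before /t/ (alveolar) → [n]

[ɲuɲɲinti]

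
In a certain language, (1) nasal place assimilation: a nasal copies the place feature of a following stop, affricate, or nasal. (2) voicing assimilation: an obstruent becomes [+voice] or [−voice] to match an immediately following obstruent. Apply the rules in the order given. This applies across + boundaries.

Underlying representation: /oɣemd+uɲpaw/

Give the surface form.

Rule 1: /m/ before /d/ (alveolar) → [n]
Rule 1: /ɲ/ before /p/ (labial) → [m]
After rule 1: oɣend+umpaw
Rule 2: no segment meets the rule's conditions; no change.

[oɣend+umpaw]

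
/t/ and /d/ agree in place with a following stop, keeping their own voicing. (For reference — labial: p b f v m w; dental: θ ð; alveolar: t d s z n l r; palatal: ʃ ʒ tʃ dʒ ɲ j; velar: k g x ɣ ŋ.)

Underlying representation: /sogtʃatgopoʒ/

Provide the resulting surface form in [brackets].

[sogtʃakgopoʒ]

/t/ before /g/ (velar) → [k]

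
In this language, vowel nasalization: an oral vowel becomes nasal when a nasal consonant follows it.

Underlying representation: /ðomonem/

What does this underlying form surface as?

[ðõmõnẽm]

/o/ before nasal /m/ → [õ]
/o/ before nasal /n/ → [õ]
/e/ before nasal /m/ → [ẽ]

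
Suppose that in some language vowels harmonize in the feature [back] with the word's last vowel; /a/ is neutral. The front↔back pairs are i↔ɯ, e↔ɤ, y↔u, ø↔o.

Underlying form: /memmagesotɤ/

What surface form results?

/e/ harmonizes with /ɤ/ ([+back]) → [ɤ]
/e/ harmonizes with /ɤ/ ([+back]) → [ɤ]

[mɤmmagɤsotɤ]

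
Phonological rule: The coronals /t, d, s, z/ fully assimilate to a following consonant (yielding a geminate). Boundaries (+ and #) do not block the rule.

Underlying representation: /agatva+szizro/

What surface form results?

/t/ before /v/ → [v] (total assimilation)
/s/ before /z/ → [z] (total assimilation)
/z/ before /r/ → [r] (total assimilation)

[agavva+zzirro]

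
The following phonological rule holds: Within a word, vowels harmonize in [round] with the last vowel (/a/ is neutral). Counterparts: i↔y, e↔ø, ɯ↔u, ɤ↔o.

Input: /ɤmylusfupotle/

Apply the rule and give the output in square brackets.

/y/ harmonizes with /e/ ([-round]) → [i]
/u/ harmonizes with /e/ ([-round]) → [ɯ]
/u/ harmonizes with /e/ ([-round]) → [ɯ]
/o/ harmonizes with /e/ ([-round]) → [ɤ]

[ɤmilɯsfɯpɤtle]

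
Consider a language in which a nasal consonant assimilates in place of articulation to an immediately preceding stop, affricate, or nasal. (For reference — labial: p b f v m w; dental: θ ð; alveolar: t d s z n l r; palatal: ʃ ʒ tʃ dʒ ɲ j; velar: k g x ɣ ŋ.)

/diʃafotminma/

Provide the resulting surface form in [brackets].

[diʃafotninna]

/m/ after /t/ (alveolar) → [n]
/m/ after /n/ (alveolar) → [n]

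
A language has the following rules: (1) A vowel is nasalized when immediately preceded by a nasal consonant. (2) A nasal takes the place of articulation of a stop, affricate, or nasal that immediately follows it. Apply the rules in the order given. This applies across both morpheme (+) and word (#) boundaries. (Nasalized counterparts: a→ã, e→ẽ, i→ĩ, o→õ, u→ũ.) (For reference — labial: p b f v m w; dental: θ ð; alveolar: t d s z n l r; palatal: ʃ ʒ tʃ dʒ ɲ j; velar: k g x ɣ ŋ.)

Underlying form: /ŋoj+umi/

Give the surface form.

[ŋõj+umĩ]

Rule 1: /o/ after nasal /ŋ/ → [õ]
Rule 1: /i/ after nasal /m/ → [ĩ]
After rule 1: ŋõj+umĩ
Rule 2: no segment meets the rule's conditions; no change.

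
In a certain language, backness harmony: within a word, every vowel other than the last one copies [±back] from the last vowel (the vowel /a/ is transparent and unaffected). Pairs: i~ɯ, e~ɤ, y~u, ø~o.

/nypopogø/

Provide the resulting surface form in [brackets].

/o/ harmonizes with /ø/ ([-back]) → [ø]
/o/ harmonizes with /ø/ ([-back]) → [ø]

[nypøpøgø]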